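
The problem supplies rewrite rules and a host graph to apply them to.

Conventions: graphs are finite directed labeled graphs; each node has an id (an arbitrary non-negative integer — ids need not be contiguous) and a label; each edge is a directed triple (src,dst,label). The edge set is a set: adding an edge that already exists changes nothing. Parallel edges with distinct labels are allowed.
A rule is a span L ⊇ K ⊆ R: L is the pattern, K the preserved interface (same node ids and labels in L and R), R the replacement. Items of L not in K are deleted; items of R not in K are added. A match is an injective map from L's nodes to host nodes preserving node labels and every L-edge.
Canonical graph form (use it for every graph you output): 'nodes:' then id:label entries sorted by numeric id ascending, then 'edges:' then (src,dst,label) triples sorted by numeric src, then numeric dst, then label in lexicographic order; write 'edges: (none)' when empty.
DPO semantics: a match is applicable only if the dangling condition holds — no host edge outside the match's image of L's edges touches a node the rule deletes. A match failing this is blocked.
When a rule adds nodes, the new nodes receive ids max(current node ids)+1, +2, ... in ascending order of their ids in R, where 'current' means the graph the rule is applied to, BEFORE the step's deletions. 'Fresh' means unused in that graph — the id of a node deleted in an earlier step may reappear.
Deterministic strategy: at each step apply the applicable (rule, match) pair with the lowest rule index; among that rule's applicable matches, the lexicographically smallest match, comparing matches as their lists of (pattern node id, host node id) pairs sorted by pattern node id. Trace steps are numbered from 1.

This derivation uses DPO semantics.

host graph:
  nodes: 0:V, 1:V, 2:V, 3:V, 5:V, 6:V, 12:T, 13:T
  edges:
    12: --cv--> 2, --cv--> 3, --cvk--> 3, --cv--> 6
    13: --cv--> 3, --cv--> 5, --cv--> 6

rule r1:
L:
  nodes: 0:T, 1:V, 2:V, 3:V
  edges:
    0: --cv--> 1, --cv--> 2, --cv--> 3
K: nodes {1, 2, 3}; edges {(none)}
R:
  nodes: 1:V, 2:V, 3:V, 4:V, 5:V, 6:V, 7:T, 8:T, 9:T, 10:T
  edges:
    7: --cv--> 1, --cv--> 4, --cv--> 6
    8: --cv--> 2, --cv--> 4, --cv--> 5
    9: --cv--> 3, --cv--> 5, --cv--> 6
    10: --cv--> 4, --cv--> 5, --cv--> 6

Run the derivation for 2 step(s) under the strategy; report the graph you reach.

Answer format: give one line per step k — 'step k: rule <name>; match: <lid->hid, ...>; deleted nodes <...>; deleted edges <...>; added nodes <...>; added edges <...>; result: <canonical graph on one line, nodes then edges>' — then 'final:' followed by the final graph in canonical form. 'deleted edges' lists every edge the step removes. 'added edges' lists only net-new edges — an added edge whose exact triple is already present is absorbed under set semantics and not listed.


step 1: rule r1; match: 0->13, 1->3, 2->5, 3->6; deleted nodes 13; deleted edges (13,3,cv); (13,5,cv); (13,6,cv); added nodes 14, 15, 16, 17, 18, 19, 20; added edges (17,3,cv); (17,14,cv); (17,16,cv); (18,5,cv); (18,14,cv); (18,15,cv); (19,6,cv); (19,15,cv); (19,16,cv); (20,14,cv); (20,15,cv); (20,16,cv); result: nodes: 0:V, 1:V, 2:V, 3:V, 5:V, 6:V, 12:T, 14:V, 15:V, 16:V, 17:T, 18:T, 19:T, 20:T edges: (12,2,cv); (12,3,cv); (12,3,cvk); (12,6,cv); (17,3,cv); (17,14,cv); (17,16,cv); (18,5,cv); (18,14,cv); (18,15,cv); (19,6,cv); (19,15,cv); (19,16,cv); (20,14,cv); (20,15,cv); (20,16,cv)
step 2: rule r1; match: 0->17, 1->3, 2->14, 3->16; deleted nodes 17; deleted edges (17,3,cv); (17,14,cv); (17,16,cv); added nodes 21, 22, 23, 24, 25, 26, 27; added edges (24,3,cv); (24,21,cv); (24,23,cv); (25,14,cv); (25,21,cv); (25,22,cv); (26,16,cv); (26,22,cv); (26,23,cv); (27,21,cv); (27,22,cv); (27,23,cv); result: nodes: 0:V, 1:V, 2:V, 3:V, 5:V, 6:V, 12:T, 14:V, 15:V, 16:V, 18:T, 19:T, 20:T, 21:V, 22:V, 23:V, 24:T, 25:T, 26:T, 27:T edges: (12,2,cv); (12,3,cv); (12,3,cvk); (12,6,cv); (18,5,cv); (18,14,cv); (18,15,cv); (19,6,cv); (19,15,cv); (19,16,cv); (20,14,cv); (20,15,cv); (20,16,cv); (24,3,cv); (24,21,cv); (24,23,cv); (25,14,cv); (25,21,cv); (25,22,cv); (26,16,cv); (26,22,cv); (26,23,cv); (27,21,cv); (27,22,cv); (27,23,cv)
final:
nodes: 0:V, 1:V, 2:V, 3:V, 5:V, 6:V, 12:T, 14:V, 15:V, 16:V, 18:T, 19:T, 20:T, 21:V, 22:V, 23:V, 24:T, 25:T, 26:T, 27:T
edges: (12,2,cv); (12,3,cv); (12,3,cvk); (12,6,cv); (18,5,cv); (18,14,cv); (18,15,cv); (19,6,cv); (19,15,cv); (19,16,cv); (20,14,cv); (20,15,cv); (20,16,cv); (24,3,cv); (24,21,cv); (24,23,cv); (25,14,cv); (25,21,cv); (25,22,cv); (26,16,cv); (26,22,cv); (26,23,cv); (27,21,cv); (27,22,cv); (27,23,cv)


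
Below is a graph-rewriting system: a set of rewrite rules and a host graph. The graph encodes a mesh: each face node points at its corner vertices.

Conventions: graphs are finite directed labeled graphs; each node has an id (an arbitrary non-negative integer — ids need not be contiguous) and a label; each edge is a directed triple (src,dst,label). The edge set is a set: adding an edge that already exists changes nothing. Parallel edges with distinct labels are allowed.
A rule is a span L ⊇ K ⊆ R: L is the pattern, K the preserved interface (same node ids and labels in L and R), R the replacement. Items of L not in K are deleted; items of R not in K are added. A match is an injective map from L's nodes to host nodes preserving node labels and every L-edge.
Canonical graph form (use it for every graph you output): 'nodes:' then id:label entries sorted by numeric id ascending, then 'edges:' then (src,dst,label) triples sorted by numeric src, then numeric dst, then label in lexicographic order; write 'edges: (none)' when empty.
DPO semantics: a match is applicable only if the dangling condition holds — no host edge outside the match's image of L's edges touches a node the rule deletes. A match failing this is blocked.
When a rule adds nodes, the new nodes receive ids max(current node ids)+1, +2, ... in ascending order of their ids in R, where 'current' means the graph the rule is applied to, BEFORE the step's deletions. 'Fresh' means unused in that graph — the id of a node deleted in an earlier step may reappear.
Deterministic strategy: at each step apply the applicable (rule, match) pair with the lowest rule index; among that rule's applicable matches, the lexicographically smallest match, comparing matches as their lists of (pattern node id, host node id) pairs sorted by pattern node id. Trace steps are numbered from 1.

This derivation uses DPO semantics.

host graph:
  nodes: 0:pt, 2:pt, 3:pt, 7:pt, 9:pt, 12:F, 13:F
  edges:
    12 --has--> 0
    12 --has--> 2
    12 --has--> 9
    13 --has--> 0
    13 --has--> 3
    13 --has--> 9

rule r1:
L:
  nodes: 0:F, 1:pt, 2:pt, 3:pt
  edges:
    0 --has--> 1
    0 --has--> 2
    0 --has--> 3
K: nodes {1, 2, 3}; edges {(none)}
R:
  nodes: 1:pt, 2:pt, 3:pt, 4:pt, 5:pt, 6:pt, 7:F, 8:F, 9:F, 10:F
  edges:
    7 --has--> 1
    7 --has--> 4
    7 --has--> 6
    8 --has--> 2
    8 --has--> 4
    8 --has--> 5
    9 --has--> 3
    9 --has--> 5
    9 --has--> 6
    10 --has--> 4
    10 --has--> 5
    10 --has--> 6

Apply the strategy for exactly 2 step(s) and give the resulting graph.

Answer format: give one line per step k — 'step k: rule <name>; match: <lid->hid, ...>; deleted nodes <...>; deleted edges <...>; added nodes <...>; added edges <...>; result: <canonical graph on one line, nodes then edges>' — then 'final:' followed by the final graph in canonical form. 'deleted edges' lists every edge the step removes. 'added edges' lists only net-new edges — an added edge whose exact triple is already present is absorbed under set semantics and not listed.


step 1: rule r1; match: 0->12, 1->0, 2->2, 3->9; deleted nodes 12; deleted edges (12,0,has); (12,2,has); (12,9,has); added nodes 14, 15, 16, 17, 18, 19, 20; added edges (17,0,has); (17,14,has); (17,16,has); (18,2,has); (18,14,has); (18,15,has); (19,9,has); (19,15,has); (19,16,has); (20,14,has); (20,15,has); (20,16,has); result: nodes: 0:pt, 2:pt, 3:pt, 7:pt, 9:pt, 13:F, 14:pt, 15:pt, 16:pt, 17:F, 18:F, 19:F, 20:F edges: (13,0,has); (13,3,has); (13,9,has); (17,0,has); (17,14,has); (17,16,has); (18,2,has); (18,14,has); (18,15,has); (19,9,has); (19,15,has); (19,16,has); (20,14,has); (20,15,has); (20,16,has)
step 2: rule r1; match: 0->13, 1->0, 2->3, 3->9; deleted nodes 13; deleted edges (13,0,has); (13,3,has); (13,9,has); added nodes 21, 22, 23, 24, 25, 26, 27; added edges (24,0,has); (24,21,has); (24,23,has); (25,3,has); (25,21,has); (25,22,has); (26,9,has); (26,22,has); (26,23,has); (27,21,has); (27,22,has); (27,23,has); result: nodes: 0:pt, 2:pt, 3:pt, 7:pt, 9:pt, 14:pt, 15:pt, 16:pt, 17:F, 18:F, 19:F, 20:F, 21:pt, 22:pt, 23:pt, 24:F, 25:F, 26:F, 27:F edges: (17,0,has); (17,14,has); (17,16,has); (18,2,has); (18,14,has); (18,15,has); (19,9,has); (19,15,has); (19,16,has); (20,14,has); (20,15,has); (20,16,has); (24,0,has); (24,21,has); (24,23,has); (25,3,has); (25,21,has); (25,22,has); (26,9,has); (26,22,has); (26,23,has); (27,21,has); (27,22,has); (27,23,has)
final:
nodes: 0:pt, 2:pt, 3:pt, 7:pt, 9:pt, 14:pt, 15:pt, 16:pt, 17:F, 18:F, 19:F, 20:F, 21:pt, 22:pt, 23:pt, 24:F, 25:F, 26:F, 27:F
edges: (17,0,has); (17,14,has); (17,16,has); (18,2,has); (18,14,has); (18,15,has); (19,9,has); (19,15,has); (19,16,has); (20,14,has); (20,15,has); (20,16,has); (24,0,has); (24,21,has); (24,23,has); (25,3,has); (25,21,has); (25,22,has); (26,9,has); (26,22,has); (26,23,has); (27,21,has); (27,22,has); (27,23,has)


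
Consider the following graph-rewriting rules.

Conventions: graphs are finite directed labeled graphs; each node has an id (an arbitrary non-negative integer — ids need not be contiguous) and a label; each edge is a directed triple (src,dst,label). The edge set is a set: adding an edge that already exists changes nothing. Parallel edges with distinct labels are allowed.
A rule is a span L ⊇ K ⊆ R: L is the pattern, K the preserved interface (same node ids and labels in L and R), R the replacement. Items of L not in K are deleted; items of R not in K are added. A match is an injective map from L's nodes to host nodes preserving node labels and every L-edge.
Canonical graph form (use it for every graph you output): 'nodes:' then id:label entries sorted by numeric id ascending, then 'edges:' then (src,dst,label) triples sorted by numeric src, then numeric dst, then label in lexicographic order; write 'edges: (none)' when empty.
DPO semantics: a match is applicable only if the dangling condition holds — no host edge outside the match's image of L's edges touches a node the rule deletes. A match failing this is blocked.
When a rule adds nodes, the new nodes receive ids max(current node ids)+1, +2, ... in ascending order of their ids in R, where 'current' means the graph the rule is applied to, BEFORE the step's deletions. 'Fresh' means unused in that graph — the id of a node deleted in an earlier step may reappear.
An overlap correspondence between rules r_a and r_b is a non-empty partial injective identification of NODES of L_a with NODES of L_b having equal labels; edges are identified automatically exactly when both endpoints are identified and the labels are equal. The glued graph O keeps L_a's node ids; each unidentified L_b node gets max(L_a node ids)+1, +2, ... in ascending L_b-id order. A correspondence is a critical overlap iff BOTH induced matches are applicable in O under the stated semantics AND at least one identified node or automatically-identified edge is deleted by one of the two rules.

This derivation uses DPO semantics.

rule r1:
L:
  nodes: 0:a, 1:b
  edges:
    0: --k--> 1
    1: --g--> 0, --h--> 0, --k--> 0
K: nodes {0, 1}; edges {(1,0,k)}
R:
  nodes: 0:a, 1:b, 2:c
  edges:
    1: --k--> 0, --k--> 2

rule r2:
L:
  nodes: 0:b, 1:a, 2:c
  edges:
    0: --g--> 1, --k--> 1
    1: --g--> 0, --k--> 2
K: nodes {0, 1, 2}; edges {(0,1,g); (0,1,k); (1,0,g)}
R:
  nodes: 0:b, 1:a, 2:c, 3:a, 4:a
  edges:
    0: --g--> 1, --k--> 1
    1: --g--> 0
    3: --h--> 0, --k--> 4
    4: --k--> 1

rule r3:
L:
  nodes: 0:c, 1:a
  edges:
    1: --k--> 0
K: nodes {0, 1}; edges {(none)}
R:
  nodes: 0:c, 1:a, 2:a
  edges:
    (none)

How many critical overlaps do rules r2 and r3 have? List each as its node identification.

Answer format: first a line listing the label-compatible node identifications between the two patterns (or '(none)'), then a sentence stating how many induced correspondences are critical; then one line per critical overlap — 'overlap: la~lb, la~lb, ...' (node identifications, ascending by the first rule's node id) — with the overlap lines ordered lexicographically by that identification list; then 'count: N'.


label-compatible node identifications between L(r2) and L(r3): 1~1, 2~0
1 of the induced correspondences is a critical overlap of r2 and r3.
overlap: 1~1, 2~0
count: 1


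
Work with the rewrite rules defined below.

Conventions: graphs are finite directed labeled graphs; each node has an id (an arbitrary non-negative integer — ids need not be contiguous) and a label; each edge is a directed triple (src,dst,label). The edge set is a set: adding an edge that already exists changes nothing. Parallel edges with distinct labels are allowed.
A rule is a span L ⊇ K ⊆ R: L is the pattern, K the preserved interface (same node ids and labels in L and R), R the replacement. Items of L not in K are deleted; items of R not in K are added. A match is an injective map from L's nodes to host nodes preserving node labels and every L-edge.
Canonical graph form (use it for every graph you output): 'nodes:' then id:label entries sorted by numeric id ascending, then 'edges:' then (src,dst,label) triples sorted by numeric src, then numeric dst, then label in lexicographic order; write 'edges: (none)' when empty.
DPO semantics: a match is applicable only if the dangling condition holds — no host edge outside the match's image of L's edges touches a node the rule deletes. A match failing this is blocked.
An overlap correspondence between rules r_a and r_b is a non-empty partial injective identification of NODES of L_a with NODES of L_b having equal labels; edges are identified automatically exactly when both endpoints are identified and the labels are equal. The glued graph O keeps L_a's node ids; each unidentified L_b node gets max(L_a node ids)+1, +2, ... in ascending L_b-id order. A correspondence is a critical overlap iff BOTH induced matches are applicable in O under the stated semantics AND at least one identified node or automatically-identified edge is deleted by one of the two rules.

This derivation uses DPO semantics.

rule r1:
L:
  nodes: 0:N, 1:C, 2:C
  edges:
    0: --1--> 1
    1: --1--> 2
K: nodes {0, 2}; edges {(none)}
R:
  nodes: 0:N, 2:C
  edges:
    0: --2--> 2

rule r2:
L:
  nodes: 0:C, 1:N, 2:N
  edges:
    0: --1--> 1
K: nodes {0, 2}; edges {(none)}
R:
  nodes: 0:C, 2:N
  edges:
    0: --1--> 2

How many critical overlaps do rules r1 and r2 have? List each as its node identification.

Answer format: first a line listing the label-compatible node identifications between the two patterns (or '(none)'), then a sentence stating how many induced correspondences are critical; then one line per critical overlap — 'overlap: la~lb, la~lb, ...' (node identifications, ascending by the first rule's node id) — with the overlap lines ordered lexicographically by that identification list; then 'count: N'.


label-compatible node identifications between L(r1) and L(r2): 0~1, 0~2, 1~0, 2~0
0 of the induced correspondences are critical overlaps of r1 and r2.
count: 0


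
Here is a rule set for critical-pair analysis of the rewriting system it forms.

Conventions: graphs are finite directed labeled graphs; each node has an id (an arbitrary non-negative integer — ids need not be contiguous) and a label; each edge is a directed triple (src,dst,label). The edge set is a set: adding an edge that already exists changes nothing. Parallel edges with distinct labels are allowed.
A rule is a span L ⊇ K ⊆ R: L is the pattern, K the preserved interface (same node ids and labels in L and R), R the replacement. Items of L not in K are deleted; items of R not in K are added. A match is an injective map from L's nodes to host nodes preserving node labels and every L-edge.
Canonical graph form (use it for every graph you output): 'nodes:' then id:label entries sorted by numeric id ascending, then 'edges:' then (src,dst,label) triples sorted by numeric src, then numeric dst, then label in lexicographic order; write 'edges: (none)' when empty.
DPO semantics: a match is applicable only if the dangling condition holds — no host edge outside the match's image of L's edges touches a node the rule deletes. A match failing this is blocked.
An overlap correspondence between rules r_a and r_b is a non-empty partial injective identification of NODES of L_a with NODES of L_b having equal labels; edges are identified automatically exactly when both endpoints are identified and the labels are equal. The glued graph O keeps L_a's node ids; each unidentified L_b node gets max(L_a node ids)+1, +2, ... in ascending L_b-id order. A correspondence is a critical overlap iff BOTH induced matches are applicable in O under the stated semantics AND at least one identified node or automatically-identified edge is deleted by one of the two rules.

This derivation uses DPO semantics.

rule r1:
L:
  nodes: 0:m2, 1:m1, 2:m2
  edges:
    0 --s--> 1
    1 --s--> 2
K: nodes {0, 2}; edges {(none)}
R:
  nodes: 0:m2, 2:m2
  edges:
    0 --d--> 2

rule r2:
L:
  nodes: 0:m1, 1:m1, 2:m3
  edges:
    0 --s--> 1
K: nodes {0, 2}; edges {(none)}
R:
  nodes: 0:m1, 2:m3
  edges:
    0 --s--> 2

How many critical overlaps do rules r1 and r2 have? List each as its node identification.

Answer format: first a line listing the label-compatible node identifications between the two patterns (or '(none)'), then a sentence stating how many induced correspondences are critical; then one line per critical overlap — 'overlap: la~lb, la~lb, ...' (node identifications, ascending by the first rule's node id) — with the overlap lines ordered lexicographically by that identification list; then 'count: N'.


label-compatible node identifications between L(r1) and L(r2): 1~0, 1~1
0 of the induced correspondences are critical overlaps of r1 and r2.
count: 0


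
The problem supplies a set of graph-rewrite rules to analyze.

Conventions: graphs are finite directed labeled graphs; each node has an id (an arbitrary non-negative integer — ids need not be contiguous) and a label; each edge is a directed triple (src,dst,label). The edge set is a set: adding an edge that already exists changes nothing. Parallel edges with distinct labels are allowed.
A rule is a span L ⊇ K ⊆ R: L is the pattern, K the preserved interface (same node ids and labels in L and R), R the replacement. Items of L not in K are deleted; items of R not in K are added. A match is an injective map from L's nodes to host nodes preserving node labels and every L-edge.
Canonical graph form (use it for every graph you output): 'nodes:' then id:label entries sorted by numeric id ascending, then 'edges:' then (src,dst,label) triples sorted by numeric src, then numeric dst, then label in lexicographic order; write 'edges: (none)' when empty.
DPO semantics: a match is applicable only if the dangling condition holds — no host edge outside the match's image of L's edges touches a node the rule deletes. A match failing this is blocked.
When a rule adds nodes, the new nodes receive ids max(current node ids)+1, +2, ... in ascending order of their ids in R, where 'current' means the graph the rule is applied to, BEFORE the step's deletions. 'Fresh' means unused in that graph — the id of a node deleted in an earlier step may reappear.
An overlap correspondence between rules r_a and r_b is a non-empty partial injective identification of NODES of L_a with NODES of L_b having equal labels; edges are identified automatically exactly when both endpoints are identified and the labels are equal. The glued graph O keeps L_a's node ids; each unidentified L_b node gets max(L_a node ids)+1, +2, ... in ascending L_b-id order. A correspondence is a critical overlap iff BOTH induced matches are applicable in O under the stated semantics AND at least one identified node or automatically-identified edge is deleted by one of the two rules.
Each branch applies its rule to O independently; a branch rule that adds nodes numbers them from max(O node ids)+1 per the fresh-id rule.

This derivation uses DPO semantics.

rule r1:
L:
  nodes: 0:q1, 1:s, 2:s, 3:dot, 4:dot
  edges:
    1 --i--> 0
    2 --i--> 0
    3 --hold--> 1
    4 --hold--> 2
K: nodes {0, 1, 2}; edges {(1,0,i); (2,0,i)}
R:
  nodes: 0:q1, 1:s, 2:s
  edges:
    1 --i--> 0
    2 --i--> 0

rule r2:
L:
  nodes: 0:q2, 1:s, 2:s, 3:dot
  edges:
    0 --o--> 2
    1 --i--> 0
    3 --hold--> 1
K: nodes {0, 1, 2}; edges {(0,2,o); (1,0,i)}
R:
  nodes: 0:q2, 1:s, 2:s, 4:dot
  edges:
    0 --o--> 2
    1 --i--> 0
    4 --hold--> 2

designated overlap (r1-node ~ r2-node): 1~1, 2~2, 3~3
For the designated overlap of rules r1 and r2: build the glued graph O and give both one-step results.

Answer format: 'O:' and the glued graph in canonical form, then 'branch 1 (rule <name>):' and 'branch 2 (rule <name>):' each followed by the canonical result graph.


O:
nodes: 0:q1, 1:s, 2:s, 3:dot, 4:dot, 5:q2
edges: (1,0,i); (1,5,i); (2,0,i); (3,1,hold); (4,2,hold); (5,2,o)
branch 1 (rule r1):
nodes: 0:q1, 1:s, 2:s, 5:q2
edges: (1,0,i); (1,5,i); (2,0,i); (5,2,o)
branch 2 (rule r2):
nodes: 0:q1, 1:s, 2:s, 4:dot, 5:q2, 6:dot
edges: (1,0,i); (1,5,i); (2,0,i); (4,2,hold); (5,2,o); (6,2,hold)


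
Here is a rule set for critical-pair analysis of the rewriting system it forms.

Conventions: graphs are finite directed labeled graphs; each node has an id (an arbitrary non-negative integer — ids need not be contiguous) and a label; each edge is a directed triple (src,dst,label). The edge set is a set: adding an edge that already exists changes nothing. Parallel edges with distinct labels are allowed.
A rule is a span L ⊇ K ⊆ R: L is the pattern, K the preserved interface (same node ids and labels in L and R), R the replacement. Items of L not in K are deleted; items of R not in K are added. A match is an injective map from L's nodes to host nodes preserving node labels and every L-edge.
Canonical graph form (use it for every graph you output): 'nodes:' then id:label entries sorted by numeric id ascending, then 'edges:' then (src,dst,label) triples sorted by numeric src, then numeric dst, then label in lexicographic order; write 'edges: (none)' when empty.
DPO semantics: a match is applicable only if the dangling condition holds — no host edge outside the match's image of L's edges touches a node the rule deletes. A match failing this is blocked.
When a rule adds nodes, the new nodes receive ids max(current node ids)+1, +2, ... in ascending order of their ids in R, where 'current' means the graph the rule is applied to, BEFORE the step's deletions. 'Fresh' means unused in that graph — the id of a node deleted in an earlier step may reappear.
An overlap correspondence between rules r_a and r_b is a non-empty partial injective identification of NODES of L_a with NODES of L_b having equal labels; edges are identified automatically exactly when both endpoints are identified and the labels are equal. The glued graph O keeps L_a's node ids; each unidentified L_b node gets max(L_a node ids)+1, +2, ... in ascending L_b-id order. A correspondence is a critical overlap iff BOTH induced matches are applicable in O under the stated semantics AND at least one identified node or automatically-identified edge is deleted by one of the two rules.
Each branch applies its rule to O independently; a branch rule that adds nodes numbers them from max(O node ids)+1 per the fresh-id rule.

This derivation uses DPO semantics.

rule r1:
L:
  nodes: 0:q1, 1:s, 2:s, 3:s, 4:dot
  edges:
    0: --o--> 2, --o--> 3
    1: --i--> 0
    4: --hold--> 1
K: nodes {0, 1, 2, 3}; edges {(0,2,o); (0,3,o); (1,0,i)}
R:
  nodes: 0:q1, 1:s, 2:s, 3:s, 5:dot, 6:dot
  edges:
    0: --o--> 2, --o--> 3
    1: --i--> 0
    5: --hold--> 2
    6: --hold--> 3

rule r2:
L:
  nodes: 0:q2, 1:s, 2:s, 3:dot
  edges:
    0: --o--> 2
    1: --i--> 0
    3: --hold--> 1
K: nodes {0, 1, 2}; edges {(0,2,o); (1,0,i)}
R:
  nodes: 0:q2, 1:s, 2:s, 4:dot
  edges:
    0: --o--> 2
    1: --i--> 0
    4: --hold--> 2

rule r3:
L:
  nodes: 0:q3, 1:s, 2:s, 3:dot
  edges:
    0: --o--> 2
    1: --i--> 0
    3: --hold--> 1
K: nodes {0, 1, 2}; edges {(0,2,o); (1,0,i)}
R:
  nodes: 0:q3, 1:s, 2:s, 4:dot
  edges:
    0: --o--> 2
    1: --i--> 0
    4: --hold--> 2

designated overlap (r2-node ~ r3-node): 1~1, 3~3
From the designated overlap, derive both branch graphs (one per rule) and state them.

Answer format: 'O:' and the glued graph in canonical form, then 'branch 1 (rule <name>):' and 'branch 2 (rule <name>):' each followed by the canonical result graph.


O:
nodes: 0:q2, 1:s, 2:s, 3:dot, 4:q3, 5:s
edges: (0,2,o); (1,0,i); (1,4,i); (3,1,hold); (4,5,o)
branch 1 (rule r2):
nodes: 0:q2, 1:s, 2:s, 4:q3, 5:s, 6:dot
edges: (0,2,o); (1,0,i); (1,4,i); (4,5,o); (6,2,hold)
branch 2 (rule r3):
nodes: 0:q2, 1:s, 2:s, 4:q3, 5:s, 6:dot
edges: (0,2,o); (1,0,i); (1,4,i); (4,5,o); (6,5,hold)


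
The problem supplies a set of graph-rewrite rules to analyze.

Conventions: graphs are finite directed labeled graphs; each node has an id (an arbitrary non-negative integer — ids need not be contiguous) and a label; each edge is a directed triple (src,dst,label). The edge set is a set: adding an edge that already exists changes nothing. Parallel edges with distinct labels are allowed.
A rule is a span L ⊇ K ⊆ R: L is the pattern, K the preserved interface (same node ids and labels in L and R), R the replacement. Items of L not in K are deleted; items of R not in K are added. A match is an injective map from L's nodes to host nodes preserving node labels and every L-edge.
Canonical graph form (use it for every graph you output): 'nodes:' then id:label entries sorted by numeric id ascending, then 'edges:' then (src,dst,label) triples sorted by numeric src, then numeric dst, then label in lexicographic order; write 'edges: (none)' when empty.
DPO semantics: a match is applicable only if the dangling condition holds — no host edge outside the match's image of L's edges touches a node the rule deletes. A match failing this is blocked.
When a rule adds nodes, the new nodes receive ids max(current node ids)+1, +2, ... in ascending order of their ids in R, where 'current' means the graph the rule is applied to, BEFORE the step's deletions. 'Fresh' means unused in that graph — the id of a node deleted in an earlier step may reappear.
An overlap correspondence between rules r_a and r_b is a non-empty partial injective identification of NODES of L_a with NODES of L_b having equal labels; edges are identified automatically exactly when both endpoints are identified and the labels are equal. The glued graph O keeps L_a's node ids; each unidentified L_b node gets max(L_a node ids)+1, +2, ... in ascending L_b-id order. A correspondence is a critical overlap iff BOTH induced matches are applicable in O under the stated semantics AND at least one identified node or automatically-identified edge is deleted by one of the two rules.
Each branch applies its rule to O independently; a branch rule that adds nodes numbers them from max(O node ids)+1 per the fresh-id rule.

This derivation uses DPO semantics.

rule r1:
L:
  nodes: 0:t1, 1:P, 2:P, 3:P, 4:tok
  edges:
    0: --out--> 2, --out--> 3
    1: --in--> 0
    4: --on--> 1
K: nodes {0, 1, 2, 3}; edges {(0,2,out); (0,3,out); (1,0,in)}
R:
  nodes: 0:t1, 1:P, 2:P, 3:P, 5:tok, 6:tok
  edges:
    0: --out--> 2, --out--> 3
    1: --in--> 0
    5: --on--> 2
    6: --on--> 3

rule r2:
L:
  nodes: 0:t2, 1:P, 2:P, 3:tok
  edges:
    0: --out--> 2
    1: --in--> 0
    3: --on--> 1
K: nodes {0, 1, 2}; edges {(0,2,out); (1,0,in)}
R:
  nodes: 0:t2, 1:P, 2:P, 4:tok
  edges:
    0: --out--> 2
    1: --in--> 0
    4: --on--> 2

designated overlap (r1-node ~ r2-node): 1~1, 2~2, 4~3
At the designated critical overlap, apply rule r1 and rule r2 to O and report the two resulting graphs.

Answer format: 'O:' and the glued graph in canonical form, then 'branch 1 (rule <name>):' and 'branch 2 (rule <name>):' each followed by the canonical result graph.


O:
nodes: 0:t1, 1:P, 2:P, 3:P, 4:tok, 5:t2
edges: (0,2,out); (0,3,out); (1,0,in); (1,5,in); (4,1,on); (5,2,out)
branch 1 (rule r1):
nodes: 0:t1, 1:P, 2:P, 3:P, 5:t2, 6:tok, 7:tok
edges: (0,2,out); (0,3,out); (1,0,in); (1,5,in); (5,2,out); (6,2,on); (7,3,on)
branch 2 (rule r2):
nodes: 0:t1, 1:P, 2:P, 3:P, 5:t2, 6:tok
edges: (0,2,out); (0,3,out); (1,0,in); (1,5,in); (5,2,out); (6,2,on)


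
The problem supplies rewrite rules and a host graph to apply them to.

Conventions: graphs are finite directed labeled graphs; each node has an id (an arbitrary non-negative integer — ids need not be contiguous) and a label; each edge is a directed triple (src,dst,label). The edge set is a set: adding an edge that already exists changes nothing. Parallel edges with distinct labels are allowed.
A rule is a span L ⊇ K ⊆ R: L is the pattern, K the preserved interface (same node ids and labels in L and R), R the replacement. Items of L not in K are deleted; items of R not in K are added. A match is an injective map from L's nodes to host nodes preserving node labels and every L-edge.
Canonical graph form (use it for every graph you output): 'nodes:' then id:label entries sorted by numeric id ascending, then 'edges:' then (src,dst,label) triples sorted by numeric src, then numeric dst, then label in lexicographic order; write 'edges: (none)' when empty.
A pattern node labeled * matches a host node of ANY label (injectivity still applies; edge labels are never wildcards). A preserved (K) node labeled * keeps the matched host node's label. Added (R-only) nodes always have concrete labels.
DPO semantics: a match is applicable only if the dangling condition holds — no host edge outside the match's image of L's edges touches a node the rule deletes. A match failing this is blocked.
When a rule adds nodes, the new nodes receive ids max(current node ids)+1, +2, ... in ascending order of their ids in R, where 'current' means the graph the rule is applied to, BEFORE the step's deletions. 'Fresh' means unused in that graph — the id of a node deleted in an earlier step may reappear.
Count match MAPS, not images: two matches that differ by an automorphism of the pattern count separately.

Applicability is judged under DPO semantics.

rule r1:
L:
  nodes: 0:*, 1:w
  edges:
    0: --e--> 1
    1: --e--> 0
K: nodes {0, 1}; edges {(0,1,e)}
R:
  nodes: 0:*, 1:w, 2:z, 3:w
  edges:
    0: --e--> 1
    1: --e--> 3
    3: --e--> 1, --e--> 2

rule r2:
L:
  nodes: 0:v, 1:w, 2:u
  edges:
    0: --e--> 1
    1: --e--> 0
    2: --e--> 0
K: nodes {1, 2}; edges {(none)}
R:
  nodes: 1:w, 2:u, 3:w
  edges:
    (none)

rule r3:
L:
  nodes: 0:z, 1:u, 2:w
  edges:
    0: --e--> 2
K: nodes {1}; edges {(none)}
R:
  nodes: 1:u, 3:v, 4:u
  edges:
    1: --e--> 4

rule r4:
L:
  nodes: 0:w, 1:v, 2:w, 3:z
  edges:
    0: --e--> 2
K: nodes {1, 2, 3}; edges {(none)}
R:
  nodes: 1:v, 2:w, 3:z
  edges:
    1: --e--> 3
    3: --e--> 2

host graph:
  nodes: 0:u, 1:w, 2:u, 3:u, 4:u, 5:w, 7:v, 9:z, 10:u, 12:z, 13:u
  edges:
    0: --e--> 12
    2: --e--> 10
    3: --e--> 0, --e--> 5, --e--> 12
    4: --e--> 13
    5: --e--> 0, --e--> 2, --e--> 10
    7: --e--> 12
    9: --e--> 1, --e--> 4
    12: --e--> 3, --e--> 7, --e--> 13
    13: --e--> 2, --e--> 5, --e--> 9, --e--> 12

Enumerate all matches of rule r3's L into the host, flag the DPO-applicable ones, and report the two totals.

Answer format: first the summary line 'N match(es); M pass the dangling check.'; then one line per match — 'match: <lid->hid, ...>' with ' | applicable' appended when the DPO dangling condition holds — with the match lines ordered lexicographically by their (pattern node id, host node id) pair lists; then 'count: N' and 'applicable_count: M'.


6 match(es); 0 pass the dangling check.
match: 0->9, 1->0, 2->1
match: 0->9, 1->2, 2->1
match: 0->9, 1->3, 2->1
match: 0->9, 1->4, 2->1
match: 0->9, 1->10, 2->1
match: 0->9, 1->13, 2->1
count: 6
applicable_count: 0


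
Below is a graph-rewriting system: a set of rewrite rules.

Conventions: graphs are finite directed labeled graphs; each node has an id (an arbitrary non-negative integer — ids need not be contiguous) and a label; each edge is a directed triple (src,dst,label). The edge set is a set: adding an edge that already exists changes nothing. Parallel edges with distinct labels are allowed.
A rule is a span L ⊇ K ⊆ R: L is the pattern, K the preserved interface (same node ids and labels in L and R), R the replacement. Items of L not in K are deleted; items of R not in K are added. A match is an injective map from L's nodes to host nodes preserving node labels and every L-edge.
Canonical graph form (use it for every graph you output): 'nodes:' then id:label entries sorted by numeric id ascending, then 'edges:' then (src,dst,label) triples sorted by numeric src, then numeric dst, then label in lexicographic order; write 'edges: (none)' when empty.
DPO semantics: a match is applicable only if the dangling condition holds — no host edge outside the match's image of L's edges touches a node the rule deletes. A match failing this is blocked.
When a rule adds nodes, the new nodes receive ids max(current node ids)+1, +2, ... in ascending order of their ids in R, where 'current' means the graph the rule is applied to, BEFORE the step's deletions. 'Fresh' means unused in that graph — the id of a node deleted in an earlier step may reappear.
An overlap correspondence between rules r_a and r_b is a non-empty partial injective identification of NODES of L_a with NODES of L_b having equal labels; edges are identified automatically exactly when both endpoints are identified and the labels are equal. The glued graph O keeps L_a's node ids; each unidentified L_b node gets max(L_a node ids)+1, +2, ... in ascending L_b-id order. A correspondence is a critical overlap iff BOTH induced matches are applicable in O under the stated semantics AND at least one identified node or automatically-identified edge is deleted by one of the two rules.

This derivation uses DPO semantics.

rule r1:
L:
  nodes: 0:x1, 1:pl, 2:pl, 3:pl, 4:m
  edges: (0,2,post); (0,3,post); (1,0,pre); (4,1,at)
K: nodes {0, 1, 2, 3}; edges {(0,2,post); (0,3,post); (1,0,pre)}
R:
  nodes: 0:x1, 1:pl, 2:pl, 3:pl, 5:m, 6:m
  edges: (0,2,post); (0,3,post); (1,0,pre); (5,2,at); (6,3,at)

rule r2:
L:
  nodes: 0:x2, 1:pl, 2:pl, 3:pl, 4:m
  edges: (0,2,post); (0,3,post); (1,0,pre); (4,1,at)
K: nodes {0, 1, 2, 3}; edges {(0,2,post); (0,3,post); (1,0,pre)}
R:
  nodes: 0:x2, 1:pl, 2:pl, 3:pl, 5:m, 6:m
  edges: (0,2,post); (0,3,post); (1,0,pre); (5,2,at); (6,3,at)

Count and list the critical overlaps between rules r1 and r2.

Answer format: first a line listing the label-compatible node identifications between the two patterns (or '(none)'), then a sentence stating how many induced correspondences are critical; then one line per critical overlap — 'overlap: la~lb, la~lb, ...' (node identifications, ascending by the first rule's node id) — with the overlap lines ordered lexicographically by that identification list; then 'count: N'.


label-compatible node identifications between L(r1) and L(r2): 1~1, 1~2, 1~3, 2~1, 2~2, 2~3, 3~1, 3~2, 3~3, 4~4
7 of the induced correspondences are critical overlaps of r1 and r2.
overlap: 1~1, 2~2, 3~3, 4~4
overlap: 1~1, 2~2, 4~4
overlap: 1~1, 2~3, 3~2, 4~4
overlap: 1~1, 2~3, 4~4
overlap: 1~1, 3~2, 4~4
overlap: 1~1, 3~3, 4~4
overlap: 1~1, 4~4
count: 7


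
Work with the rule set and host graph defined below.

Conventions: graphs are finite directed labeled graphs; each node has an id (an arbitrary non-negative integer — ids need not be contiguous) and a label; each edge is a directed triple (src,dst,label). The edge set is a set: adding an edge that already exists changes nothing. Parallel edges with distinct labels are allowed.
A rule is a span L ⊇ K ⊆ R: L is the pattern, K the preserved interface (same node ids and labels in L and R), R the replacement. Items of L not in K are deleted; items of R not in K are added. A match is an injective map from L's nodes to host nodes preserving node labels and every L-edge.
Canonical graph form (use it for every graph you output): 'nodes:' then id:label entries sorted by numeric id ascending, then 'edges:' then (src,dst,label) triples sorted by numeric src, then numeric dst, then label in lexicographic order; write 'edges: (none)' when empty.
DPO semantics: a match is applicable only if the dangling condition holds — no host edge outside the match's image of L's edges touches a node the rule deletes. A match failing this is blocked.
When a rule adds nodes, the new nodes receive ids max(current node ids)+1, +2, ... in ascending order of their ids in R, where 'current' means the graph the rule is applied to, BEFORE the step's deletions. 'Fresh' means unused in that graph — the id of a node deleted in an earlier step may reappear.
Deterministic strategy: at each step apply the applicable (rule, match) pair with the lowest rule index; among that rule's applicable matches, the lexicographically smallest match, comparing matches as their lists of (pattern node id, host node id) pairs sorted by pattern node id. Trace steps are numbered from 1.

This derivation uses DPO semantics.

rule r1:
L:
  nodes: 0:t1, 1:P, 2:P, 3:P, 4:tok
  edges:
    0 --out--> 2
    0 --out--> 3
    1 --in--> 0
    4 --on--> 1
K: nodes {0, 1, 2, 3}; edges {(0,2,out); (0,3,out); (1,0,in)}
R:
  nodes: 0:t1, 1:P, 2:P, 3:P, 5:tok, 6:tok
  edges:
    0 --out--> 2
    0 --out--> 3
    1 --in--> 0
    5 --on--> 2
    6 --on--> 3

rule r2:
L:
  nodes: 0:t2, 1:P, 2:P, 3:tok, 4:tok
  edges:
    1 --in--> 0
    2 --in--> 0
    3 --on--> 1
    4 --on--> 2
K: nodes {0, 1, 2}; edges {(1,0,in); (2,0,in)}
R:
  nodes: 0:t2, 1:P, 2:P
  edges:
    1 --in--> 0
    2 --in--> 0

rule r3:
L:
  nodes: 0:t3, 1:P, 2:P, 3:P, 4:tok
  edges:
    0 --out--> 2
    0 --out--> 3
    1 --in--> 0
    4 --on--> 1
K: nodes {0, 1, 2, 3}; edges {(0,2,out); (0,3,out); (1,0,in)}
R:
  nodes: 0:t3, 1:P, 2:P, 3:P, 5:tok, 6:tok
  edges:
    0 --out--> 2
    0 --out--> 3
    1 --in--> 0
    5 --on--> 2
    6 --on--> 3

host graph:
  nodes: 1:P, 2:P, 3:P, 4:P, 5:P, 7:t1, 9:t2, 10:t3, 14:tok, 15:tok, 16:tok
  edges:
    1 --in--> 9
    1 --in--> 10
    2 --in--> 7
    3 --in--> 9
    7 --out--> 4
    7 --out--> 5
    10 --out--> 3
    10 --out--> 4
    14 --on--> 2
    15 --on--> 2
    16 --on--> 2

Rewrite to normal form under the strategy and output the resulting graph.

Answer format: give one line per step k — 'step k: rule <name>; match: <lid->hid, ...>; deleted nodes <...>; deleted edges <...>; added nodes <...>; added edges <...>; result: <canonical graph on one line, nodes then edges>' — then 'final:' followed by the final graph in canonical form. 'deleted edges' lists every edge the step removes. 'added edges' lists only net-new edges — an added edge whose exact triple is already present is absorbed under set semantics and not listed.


step 1: rule r1; match: 0->7, 1->2, 2->4, 3->5, 4->14; deleted nodes 14; deleted edges (14,2,on); added nodes 17, 18; added edges (17,4,on); (18,5,on); result: nodes: 1:P, 2:P, 3:P, 4:P, 5:P, 7:t1, 9:t2, 10:t3, 15:tok, 16:tok, 17:tok, 18:tok edges: (1,9,in); (1,10,in); (2,7,in); (3,9,in); (7,4,out); (7,5,out); (10,3,out); (10,4,out); (15,2,on); (16,2,on); (17,4,on); (18,5,on)
step 2: rule r1; match: 0->7, 1->2, 2->4, 3->5, 4->15; deleted nodes 15; deleted edges (15,2,on); added nodes 19, 20; added edges (19,4,on); (20,5,on); result: nodes: 1:P, 2:P, 3:P, 4:P, 5:P, 7:t1, 9:t2, 10:t3, 16:tok, 17:tok, 18:tok, 19:tok, 20:tok edges: (1,9,in); (1,10,in); (2,7,in); (3,9,in); (7,4,out); (7,5,out); (10,3,out); (10,4,out); (16,2,on); (17,4,on); (18,5,on); (19,4,on); (20,5,on)
step 3: rule r1; match: 0->7, 1->2, 2->4, 3->5, 4->16; deleted nodes 16; deleted edges (16,2,on); added nodes 21, 22; added edges (21,4,on); (22,5,on); result: nodes: 1:P, 2:P, 3:P, 4:P, 5:P, 7:t1, 9:t2, 10:t3, 17:tok, 18:tok, 19:tok, 20:tok, 21:tok, 22:tok edges: (1,9,in); (1,10,in); (2,7,in); (3,9,in); (7,4,out); (7,5,out); (10,3,out); (10,4,out); (17,4,on); (18,5,on); (19,4,on); (20,5,on); (21,4,on); (22,5,on)
final:
nodes: 1:P, 2:P, 3:P, 4:P, 5:P, 7:t1, 9:t2, 10:t3, 17:tok, 18:tok, 19:tok, 20:tok, 21:tok, 22:tok
edges: (1,9,in); (1,10,in); (2,7,in); (3,9,in); (7,4,out); (7,5,out); (10,3,out); (10,4,out); (17,4,on); (18,5,on); (19,4,on); (20,5,on); (21,4,on); (22,5,on)
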